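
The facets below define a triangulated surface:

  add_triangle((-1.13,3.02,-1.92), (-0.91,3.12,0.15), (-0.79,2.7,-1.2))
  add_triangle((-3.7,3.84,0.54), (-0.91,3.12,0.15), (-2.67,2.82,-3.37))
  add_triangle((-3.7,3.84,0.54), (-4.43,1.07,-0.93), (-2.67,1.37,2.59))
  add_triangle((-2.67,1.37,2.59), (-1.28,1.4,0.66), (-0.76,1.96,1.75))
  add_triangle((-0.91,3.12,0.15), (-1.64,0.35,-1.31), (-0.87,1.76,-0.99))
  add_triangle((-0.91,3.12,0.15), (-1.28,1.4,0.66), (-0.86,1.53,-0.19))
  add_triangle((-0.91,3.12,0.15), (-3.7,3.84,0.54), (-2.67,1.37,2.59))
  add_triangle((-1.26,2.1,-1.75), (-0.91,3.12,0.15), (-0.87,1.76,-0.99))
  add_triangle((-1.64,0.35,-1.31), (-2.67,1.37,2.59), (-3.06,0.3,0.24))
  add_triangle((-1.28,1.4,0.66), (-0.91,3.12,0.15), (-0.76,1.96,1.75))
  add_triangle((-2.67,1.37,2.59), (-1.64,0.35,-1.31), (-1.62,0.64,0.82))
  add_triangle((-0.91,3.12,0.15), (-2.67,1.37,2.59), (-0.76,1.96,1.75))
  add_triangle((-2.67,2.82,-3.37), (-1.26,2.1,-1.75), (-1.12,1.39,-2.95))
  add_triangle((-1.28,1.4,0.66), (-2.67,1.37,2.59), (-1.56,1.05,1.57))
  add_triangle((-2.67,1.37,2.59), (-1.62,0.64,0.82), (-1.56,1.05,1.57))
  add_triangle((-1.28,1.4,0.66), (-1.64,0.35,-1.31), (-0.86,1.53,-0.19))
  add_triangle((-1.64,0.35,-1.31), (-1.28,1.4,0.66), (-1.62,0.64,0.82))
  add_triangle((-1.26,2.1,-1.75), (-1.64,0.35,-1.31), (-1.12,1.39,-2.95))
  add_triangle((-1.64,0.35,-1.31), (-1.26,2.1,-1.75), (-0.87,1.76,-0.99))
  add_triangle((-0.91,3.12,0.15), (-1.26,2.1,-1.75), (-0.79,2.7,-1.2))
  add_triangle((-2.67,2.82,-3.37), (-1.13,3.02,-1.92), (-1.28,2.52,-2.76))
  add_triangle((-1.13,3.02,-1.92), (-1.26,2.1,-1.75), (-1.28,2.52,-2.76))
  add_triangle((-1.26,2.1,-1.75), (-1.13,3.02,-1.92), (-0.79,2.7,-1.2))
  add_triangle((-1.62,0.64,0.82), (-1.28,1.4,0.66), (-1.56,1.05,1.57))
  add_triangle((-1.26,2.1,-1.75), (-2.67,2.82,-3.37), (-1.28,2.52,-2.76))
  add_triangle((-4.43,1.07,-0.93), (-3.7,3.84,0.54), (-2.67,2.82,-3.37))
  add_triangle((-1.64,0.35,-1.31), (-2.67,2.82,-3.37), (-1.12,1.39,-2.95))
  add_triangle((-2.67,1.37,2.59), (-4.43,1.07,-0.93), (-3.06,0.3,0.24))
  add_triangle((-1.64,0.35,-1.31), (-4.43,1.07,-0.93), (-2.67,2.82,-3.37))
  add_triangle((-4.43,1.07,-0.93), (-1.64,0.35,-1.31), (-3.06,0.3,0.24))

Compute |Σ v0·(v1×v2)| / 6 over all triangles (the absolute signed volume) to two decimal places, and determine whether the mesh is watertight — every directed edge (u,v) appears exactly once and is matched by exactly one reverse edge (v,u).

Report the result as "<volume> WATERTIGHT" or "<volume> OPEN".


Per-triangle v0·(v1×v2)/6:
  t1: +0.1696
  t2: +5.0445
  t3: +6.1486
  t4: -0.7413
  t5: -0.6133
  t6: -0.2470
  t7: +2.9668
  t8: +0.0185
  t9: -1.0428
  t10: -0.6925
  t11: +0.0825
  t12: +1.7076
  t13: +0.5112
  t14: +0.0834
  t15: -0.0786
  t16: -0.4661
  t17: -0.5158
  t18: -0.7948
  t19: -0.1723
  t20: -0.4453
  t21: +0.6735
  t22: -0.2060
  t23: -0.0773
  t24: -0.1870
  t25: -0.3087
  t26: +8.2263
  t27: +0.8749
  t28: +1.4938
  t29: +1.6465
  t30: +0.3431
Σ = +23.4020 → |volume| = 23.40

Directed edges: 90 total; 6 unmatched, e.g. (-1.13,3.02,-1.92)→(-0.91,3.12,0.15) → open.

23.40 OPEN


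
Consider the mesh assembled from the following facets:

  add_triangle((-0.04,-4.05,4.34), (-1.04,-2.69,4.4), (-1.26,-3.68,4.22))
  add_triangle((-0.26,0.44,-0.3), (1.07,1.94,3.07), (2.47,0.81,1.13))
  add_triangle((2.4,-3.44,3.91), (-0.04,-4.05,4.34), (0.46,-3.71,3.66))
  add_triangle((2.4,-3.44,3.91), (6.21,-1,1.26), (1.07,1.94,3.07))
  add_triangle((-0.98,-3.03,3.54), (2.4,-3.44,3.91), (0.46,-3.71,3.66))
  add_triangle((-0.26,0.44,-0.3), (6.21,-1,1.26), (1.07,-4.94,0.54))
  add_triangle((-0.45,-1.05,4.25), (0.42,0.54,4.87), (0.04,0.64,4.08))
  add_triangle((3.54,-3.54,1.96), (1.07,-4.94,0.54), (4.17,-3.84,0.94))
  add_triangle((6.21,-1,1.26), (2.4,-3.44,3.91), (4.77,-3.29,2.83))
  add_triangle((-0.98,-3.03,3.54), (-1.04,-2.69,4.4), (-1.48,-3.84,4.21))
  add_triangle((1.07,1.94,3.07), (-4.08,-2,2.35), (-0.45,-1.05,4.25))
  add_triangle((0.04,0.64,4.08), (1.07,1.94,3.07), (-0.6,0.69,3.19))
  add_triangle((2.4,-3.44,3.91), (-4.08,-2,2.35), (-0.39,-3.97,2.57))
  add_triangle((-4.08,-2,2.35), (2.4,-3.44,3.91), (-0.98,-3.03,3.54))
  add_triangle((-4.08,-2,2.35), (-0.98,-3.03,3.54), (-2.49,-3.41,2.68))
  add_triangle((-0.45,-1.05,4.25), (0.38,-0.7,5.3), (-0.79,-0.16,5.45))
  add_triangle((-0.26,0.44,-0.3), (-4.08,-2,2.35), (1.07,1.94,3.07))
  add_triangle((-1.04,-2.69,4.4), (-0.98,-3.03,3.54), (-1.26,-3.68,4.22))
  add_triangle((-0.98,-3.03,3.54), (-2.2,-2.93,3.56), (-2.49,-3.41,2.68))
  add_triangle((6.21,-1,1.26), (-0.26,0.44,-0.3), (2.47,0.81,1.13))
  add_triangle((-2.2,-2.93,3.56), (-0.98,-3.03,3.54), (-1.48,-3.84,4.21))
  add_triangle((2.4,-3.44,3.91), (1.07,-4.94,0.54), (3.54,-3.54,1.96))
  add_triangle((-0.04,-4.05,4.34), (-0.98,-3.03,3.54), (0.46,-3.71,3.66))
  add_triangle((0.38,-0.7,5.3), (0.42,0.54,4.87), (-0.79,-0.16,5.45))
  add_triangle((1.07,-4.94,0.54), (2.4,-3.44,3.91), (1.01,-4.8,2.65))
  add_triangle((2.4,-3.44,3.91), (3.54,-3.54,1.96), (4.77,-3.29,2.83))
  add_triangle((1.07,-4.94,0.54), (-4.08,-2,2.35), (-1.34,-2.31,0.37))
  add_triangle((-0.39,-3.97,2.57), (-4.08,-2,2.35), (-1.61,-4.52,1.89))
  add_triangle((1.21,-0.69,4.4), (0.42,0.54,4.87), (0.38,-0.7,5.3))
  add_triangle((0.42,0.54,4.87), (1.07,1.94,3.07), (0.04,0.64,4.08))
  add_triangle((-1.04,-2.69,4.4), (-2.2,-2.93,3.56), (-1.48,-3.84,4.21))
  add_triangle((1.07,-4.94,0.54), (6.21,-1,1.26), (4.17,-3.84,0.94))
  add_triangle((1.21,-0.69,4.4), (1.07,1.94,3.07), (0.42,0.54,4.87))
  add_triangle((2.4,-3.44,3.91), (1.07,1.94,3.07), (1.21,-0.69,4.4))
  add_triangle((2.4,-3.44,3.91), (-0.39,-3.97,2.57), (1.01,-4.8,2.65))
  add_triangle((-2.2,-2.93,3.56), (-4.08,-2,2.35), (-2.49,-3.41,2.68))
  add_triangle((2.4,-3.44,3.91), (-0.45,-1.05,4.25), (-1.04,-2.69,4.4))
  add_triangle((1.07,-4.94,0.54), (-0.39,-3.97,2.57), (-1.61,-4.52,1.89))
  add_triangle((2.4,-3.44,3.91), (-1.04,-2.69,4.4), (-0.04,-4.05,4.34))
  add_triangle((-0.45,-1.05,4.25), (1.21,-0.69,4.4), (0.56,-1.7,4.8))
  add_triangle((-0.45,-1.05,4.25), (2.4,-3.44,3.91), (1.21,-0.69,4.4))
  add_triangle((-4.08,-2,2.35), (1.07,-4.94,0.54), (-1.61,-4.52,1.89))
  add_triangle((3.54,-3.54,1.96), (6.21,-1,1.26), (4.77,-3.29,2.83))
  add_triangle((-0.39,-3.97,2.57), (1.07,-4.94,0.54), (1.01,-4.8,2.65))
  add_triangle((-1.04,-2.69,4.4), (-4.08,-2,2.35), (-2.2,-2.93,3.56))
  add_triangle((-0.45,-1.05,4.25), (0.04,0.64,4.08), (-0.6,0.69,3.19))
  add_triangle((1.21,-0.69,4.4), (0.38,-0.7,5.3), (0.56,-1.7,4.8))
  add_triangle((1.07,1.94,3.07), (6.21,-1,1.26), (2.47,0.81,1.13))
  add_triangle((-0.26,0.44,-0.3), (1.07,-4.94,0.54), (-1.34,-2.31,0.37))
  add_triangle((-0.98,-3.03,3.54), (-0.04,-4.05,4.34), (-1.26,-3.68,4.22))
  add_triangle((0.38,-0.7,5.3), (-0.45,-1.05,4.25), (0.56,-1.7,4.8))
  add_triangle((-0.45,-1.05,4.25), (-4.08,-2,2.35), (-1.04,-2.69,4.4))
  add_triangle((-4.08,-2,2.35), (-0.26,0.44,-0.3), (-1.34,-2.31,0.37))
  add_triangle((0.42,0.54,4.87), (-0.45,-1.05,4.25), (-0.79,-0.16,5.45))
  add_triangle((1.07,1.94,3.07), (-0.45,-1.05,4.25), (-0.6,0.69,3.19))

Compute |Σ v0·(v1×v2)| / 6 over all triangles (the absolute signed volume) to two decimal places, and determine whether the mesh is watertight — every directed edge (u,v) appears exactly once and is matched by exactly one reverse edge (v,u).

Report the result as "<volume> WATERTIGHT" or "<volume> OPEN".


Per-triangle v0·(v1×v2)/6:
  t1: +1.0642
  t2: +0.6764
  t3: +0.5936
  t4: +16.4999
  t5: -1.1050
  t6: +1.0870
  t7: +0.5094
  t8: +3.1356
  t9: +3.0494
  t10: +0.1748
  t11: +5.9204
  t12: +0.7601
  t13: +6.2367
  t14: +0.1653
  t15: -2.2701
  t16: +0.8829
  t17: +1.8553
  t18: -0.0511
  t19: +0.9205
  t20: +0.5682
  t21: -0.1912
  t22: +5.9258
  t23: +0.1042
  t24: +1.2691
  t25: +2.9821
  t26: +2.3699
  t27: +2.7929
  t28: +3.4764
  t29: +0.9417
  t30: +0.5275
  t31: +0.9935
  t32: -0.5955
  t33: +1.8482
  t34: +2.8204
  t35: +2.4784
  t36: +1.8450
  t37: +4.2012
  t38: +3.1167
  t39: +2.6460
  t40: -0.9107
  t41: +3.7283
  t42: +0.6437
  t43: +2.4830
  t44: +2.1349
  t45: +1.3865
  t46: +0.8003
  t47: +0.8216
  t48: +2.1914
  t49: +0.3976
  t50: -0.0647
  t51: +0.8039
  t52: +3.7728
  t53: +0.6606
  t54: -1.0493
  t55: -1.9619
Σ = +96.0636 → |volume| = 96.06

Directed edges: 165 total; 3 unmatched, e.g. (4.17,-3.84,0.94)→(3.54,-3.54,1.96) → open.

96.06 OPEN


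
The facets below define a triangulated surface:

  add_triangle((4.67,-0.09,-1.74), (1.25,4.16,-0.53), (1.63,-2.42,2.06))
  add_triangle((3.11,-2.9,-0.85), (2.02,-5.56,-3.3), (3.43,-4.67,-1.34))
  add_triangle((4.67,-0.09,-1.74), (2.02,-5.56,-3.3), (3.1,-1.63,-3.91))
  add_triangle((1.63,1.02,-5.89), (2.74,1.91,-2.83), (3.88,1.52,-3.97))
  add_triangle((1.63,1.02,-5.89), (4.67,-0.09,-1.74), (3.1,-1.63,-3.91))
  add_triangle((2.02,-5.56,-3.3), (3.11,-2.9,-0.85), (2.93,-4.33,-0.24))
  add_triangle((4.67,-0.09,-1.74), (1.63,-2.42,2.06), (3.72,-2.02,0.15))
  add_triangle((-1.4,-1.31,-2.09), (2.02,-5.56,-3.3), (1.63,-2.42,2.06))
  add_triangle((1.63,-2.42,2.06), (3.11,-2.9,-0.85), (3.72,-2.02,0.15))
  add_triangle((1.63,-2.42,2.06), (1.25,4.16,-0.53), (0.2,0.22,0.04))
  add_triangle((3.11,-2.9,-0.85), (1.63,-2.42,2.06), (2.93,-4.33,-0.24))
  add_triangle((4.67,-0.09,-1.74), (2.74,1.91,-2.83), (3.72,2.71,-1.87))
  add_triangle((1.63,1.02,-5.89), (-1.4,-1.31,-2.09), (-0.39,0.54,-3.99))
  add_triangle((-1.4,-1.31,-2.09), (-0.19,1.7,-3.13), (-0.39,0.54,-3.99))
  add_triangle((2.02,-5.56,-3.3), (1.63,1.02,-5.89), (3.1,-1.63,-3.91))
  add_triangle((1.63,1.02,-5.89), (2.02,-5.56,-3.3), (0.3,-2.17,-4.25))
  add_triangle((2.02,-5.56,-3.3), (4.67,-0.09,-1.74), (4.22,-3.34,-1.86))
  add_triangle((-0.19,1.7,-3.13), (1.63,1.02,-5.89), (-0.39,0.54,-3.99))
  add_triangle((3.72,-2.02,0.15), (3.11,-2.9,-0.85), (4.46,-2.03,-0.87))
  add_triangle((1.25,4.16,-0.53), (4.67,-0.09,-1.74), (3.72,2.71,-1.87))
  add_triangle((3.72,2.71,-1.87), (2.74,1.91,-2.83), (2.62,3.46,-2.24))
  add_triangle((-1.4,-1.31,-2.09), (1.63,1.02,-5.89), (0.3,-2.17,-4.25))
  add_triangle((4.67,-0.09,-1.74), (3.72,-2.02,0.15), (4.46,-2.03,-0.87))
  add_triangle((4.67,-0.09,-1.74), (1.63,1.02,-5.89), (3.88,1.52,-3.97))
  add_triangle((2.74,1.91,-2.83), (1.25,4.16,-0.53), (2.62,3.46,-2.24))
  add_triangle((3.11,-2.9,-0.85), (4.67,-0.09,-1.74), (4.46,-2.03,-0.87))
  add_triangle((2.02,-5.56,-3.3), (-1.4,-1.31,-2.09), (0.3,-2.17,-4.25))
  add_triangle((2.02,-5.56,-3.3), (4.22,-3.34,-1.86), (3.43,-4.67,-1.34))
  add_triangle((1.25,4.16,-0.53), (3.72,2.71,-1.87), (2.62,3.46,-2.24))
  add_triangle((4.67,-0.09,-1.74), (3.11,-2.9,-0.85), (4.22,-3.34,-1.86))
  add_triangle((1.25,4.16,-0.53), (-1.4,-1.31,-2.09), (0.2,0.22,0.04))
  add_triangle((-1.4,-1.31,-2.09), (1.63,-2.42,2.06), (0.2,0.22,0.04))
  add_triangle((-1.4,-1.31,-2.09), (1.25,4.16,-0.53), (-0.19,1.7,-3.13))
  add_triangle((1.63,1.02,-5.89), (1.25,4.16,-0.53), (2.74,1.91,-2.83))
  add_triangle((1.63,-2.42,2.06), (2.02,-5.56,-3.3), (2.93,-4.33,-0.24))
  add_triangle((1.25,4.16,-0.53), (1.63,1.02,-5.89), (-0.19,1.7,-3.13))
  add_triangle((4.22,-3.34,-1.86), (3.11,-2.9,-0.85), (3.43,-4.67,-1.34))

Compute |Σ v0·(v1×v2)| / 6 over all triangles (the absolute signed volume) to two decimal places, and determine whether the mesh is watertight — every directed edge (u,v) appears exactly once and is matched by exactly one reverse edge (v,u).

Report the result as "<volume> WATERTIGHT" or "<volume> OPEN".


114.80 OPEN

Per-triangle v0·(v1×v2)/6:
  t1: +8.5670
  t2: -1.3290
  t3: +8.7254
  t4: +2.2777
  t5: +8.7109
  t6: +3.3445
  t7: +1.1891
  t8: +5.1648
  t9: +2.4259
  t10: -0.0514
  t11: +1.8135
  t12: +3.1775
  t13: +2.1592
  t14: +0.8921
  t15: +9.6395
  t16: +8.4308
  t17: +5.2248
  t18: +1.8550
  t19: +1.0254
  t20: +1.4369
  t21: +1.4464
  t22: +4.2058
  t23: +1.1236
  t24: +4.4914
  t25: +0.1322
  t26: +1.2830
  t27: +4.5551
  t28: +3.7924
  t29: +1.9540
  t30: +1.4190
  t31: -0.1620
  t32: -0.2409
  t33: +0.9362
  t34: +6.2769
  t35: +2.7751
  t36: +5.4723
  t37: +0.6632
Σ = +114.8033 → |volume| = 114.80

Directed edges: 111 total; 3 unmatched, e.g. (2.74,1.91,-2.83)→(3.88,1.52,-3.97) → open.


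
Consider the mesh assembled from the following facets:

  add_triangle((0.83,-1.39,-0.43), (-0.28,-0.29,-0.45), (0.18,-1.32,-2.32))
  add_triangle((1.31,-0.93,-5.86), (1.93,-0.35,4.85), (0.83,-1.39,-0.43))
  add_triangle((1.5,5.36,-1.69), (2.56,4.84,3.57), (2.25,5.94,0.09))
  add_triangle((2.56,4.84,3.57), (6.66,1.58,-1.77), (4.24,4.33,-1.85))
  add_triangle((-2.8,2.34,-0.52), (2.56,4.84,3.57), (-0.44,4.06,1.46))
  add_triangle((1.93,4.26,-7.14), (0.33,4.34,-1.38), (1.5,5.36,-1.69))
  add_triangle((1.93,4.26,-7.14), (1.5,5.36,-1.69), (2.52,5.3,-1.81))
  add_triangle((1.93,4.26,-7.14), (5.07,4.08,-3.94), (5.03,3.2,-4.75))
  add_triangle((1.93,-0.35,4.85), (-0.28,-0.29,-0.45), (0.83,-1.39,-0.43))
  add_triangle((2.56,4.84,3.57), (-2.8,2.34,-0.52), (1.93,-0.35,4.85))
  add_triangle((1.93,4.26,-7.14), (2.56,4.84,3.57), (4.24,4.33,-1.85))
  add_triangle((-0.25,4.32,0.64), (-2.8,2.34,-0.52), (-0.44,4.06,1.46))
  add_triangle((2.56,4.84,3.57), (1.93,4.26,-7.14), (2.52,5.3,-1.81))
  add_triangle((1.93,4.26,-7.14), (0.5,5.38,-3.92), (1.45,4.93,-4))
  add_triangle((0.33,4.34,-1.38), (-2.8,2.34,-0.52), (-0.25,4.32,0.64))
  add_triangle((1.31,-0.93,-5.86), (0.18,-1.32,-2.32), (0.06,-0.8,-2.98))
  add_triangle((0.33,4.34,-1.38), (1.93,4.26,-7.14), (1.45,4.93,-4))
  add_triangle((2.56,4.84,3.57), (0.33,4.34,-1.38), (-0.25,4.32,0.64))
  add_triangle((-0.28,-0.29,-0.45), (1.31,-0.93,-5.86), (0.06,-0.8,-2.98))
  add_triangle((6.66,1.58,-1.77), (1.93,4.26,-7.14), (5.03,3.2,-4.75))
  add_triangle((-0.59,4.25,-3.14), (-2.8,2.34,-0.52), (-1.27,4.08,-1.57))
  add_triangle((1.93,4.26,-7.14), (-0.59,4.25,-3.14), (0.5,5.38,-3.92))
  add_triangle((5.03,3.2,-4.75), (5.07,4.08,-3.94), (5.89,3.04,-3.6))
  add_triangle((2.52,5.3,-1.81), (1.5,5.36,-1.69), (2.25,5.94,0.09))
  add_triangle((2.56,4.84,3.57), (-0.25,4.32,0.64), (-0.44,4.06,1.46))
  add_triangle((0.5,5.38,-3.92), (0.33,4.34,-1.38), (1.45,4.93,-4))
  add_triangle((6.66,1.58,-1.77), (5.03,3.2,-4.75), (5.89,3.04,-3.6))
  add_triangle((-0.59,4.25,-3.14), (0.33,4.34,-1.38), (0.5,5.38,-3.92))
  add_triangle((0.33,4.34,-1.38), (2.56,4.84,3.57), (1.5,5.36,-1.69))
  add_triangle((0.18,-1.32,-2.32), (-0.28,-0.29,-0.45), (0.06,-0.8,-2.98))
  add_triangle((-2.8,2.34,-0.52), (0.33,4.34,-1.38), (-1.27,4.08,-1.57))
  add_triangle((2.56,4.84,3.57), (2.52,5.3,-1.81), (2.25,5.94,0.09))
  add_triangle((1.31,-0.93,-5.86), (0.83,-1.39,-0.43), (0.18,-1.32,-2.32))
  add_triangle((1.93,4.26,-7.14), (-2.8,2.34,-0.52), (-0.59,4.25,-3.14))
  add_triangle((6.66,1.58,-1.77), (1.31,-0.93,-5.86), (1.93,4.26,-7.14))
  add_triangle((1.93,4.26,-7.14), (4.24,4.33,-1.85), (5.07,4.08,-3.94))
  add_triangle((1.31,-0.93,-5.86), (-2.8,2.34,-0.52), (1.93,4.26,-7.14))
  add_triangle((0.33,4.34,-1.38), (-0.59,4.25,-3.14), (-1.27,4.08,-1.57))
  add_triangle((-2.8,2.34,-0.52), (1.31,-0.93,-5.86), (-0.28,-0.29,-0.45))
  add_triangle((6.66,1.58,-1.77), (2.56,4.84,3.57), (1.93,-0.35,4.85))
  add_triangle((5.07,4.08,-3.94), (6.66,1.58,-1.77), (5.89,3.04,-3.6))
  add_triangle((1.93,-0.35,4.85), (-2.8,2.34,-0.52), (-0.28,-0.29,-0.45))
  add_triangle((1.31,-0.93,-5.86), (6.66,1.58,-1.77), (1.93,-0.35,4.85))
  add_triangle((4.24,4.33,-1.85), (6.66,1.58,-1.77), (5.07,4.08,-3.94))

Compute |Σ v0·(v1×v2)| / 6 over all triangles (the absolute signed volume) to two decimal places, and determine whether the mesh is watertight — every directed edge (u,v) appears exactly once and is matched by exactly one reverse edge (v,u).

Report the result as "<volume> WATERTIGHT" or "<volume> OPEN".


Per-triangle v0·(v1×v2)/6:
  t1: +0.1499
  t2: +3.0885
  t3: +0.5615
  t4: +19.0804
  t5: +0.3107
  t6: +4.5883
  t7: +5.2775
  t8: +5.9644
  t9: +0.3769
  t10: +12.8055
  t11: +17.4869
  t12: +1.7750
  t13: +0.8586
  t14: +3.0283
  t15: +4.2437
  t16: +0.4553
  t17: -1.6734
  t18: +5.3305
  t19: -0.0078
  t20: +0.3564
  t21: +1.9299
  t22: +3.6243
  t23: +1.9082
  t24: +1.8909
  t25: +2.1767
  t26: +1.5582
  t27: +1.6915
  t28: +1.5769
  t29: +4.0144
  t30: +0.1113
  t31: +0.8434
  t32: +3.1337
  t33: +1.1194
  t34: +4.8410
  t35: +32.3893
  t36: +7.6799
  t37: +16.1506
  t38: +1.8643
  t39: +1.5231
  t40: +29.0079
  t41: +1.7708
  t42: +0.8638
  t43: +12.3288
  t44: +7.2564
Σ = +225.3121 → |volume| = 225.31

Directed edges: 132 total, each appears once with its reverse present → watertight.

225.31 WATERTIGHT


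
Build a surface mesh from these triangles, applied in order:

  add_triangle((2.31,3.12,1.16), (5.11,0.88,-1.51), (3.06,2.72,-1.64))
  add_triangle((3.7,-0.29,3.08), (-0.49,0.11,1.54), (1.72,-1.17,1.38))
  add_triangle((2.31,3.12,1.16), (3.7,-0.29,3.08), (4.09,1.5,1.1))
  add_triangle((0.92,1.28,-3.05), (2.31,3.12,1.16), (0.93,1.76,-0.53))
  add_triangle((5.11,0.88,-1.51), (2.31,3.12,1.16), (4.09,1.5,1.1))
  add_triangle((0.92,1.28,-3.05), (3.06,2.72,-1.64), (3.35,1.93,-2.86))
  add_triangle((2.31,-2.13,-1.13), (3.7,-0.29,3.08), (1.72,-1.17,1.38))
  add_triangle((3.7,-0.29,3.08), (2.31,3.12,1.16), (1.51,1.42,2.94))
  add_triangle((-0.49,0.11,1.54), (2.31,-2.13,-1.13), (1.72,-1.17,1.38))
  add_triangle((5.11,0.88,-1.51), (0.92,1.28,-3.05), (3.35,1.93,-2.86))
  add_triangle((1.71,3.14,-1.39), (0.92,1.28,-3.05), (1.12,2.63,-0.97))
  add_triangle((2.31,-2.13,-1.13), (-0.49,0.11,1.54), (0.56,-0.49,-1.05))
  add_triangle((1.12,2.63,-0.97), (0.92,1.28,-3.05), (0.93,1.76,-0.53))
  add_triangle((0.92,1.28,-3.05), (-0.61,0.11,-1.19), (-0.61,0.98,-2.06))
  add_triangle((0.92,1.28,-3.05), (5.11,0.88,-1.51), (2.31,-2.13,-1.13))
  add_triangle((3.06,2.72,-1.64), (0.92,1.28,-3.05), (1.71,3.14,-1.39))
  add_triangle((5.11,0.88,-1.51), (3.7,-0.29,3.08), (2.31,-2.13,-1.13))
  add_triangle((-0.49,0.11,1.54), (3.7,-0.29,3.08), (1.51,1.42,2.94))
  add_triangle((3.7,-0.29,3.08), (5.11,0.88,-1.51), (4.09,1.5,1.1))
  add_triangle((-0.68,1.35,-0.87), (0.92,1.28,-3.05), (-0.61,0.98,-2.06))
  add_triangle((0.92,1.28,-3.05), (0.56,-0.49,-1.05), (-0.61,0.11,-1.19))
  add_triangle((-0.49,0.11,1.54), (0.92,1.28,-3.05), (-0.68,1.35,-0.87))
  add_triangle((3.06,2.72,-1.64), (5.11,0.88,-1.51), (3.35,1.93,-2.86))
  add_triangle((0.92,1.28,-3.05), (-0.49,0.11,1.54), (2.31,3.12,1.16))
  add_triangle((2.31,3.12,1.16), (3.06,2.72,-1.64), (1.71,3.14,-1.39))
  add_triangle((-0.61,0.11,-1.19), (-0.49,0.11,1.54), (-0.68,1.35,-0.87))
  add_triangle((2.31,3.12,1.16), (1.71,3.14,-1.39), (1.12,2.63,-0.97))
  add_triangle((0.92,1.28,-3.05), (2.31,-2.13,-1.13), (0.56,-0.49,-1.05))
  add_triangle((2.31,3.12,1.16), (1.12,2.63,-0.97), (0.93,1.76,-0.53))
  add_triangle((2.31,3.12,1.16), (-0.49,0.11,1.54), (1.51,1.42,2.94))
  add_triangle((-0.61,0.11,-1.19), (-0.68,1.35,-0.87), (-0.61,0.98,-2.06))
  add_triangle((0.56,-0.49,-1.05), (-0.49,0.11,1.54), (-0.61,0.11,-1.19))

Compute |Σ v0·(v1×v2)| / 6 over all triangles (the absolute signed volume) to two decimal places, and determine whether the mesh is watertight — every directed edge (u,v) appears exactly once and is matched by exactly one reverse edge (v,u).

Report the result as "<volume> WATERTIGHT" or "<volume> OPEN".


Per-triangle v0·(v1×v2)/6:
  t1: +5.1473
  t2: +1.2412
  t3: +3.8349
  t4: -0.6670
  t5: +4.1036
  t6: +1.6173
  t7: +1.8866
  t8: +4.1498
  t9: +0.5006
  t10: +1.4152
  t11: +0.3832
  t12: +0.0889
  t13: -0.2235
  t14: +0.3006
  t15: +6.4083
  t16: +2.0009
  t17: +9.3379
  t18: +1.7736
  t19: +4.6510
  t20: +0.5612
  t21: +0.5066
  t22: +0.3496
  t23: +2.6449
  t24: +1.0693
  t25: +2.2389
  t26: +0.3104
  t27: +0.4774
  t28: +0.6095
  t29: -0.1316
  t30: +1.0743
  t31: +0.1489
  t32: +0.0940
Σ = +57.9037 → |volume| = 57.90

Directed edges: 96 total, each appears once with its reverse present → watertight.

57.90 WATERTIGHT


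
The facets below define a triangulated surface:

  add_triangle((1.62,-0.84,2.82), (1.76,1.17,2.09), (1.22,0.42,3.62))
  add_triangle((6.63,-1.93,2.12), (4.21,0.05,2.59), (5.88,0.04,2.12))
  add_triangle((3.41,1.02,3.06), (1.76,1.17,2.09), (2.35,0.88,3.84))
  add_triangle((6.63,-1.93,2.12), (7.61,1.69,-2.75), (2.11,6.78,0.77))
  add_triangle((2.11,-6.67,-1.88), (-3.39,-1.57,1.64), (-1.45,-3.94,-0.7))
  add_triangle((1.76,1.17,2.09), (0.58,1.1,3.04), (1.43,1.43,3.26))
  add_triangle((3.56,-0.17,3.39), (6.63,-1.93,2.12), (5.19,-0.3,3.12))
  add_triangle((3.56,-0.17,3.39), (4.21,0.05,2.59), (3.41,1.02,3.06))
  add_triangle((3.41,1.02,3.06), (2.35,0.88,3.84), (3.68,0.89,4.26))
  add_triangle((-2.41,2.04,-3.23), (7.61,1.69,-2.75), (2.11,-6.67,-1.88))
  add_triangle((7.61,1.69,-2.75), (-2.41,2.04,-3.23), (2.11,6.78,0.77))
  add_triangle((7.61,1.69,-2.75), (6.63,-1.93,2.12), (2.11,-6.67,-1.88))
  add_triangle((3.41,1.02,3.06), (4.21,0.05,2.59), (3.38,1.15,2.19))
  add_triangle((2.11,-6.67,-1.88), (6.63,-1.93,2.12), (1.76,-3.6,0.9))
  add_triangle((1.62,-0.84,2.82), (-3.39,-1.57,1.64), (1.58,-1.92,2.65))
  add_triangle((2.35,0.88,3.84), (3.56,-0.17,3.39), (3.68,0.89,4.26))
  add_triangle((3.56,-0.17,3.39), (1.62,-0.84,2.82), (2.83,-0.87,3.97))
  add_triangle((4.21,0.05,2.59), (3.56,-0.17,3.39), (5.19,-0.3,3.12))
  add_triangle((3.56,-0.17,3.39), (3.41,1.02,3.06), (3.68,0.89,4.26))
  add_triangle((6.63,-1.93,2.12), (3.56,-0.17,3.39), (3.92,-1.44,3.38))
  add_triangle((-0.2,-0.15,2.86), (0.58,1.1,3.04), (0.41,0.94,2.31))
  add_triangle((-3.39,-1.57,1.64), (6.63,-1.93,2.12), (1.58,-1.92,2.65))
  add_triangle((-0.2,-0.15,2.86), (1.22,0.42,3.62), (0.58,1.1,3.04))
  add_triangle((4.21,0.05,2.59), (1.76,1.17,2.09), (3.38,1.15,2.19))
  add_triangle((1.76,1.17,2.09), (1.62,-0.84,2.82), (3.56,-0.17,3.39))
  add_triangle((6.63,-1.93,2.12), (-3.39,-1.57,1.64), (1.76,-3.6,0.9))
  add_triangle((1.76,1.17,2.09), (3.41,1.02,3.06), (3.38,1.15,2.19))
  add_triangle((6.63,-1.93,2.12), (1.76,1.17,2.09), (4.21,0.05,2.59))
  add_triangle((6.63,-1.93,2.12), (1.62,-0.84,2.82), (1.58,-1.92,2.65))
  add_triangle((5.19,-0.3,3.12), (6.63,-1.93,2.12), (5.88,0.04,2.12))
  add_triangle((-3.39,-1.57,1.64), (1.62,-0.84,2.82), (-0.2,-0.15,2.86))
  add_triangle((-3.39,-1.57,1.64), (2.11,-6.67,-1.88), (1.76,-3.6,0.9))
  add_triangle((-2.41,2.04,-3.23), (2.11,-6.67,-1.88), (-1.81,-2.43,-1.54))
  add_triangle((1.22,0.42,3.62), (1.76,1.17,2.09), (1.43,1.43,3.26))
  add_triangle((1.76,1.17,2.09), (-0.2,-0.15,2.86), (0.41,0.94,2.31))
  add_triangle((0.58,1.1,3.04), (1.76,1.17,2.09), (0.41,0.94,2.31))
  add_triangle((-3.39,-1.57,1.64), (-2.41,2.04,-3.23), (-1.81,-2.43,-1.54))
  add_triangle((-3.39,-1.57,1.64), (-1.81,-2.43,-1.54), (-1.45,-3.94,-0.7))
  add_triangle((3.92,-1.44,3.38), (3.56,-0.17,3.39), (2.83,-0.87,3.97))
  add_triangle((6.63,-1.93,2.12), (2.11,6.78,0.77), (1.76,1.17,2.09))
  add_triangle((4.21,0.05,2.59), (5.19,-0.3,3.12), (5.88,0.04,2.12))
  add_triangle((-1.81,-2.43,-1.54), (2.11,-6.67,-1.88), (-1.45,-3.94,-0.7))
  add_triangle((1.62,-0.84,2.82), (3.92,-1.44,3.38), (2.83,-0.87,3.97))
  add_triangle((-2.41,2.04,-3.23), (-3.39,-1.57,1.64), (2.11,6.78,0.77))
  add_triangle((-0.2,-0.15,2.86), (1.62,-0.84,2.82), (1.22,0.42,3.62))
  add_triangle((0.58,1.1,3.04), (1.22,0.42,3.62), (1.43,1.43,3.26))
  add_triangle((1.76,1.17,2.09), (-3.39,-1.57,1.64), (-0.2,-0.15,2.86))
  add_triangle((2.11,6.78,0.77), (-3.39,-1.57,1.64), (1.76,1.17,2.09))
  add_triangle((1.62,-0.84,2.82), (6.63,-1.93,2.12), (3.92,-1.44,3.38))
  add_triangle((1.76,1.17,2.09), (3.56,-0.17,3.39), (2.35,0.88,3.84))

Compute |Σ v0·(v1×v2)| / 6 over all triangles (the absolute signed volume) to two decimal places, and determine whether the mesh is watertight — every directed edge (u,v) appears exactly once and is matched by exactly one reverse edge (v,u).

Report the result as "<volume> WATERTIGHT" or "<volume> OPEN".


288.13 WATERTIGHT

Per-triangle v0·(v1×v2)/6:
  t1: +1.1181
  t2: -2.0695
  t3: +0.5818
  t4: +42.7626
  t5: +4.4686
  t6: -0.0033
  t7: +1.6145
  t8: +0.9680
  t9: +0.3037
  t10: +40.7800
  t11: +37.8330
  t12: +45.7095
  t13: +0.6733
  t14: +10.9728
  t15: +2.3314
  t16: +0.5682
  t17: -0.0201
  t18: +0.3153
  t19: +0.6487
  t20: +2.7794
  t21: +0.0578
  t22: +1.6649
  t23: +0.6540
  t24: -0.6952
  t25: +1.1378
  t26: +8.3411
  t27: +0.3487
  t28: +0.1597
  t29: +2.8408
  t30: +2.5060
  t31: +2.3660
  t32: +9.7108
  t33: +9.2302
  t34: +0.4845
  t35: -0.6156
  t36: +0.0783
  t37: +8.2610
  t38: +3.2005
  t39: +1.1017
  t40: +12.3012
  t41: +0.3784
  t42: +3.7399
  t43: +0.4025
  t44: +17.6056
  t45: +1.0143
  t46: +0.4315
  t47: +0.6494
  t48: +9.2847
  t49: +0.1054
  t50: -0.9484
Σ = +288.1334 → |volume| = 288.13

Directed edges: 150 total, each appears once with its reverse present → watertight.


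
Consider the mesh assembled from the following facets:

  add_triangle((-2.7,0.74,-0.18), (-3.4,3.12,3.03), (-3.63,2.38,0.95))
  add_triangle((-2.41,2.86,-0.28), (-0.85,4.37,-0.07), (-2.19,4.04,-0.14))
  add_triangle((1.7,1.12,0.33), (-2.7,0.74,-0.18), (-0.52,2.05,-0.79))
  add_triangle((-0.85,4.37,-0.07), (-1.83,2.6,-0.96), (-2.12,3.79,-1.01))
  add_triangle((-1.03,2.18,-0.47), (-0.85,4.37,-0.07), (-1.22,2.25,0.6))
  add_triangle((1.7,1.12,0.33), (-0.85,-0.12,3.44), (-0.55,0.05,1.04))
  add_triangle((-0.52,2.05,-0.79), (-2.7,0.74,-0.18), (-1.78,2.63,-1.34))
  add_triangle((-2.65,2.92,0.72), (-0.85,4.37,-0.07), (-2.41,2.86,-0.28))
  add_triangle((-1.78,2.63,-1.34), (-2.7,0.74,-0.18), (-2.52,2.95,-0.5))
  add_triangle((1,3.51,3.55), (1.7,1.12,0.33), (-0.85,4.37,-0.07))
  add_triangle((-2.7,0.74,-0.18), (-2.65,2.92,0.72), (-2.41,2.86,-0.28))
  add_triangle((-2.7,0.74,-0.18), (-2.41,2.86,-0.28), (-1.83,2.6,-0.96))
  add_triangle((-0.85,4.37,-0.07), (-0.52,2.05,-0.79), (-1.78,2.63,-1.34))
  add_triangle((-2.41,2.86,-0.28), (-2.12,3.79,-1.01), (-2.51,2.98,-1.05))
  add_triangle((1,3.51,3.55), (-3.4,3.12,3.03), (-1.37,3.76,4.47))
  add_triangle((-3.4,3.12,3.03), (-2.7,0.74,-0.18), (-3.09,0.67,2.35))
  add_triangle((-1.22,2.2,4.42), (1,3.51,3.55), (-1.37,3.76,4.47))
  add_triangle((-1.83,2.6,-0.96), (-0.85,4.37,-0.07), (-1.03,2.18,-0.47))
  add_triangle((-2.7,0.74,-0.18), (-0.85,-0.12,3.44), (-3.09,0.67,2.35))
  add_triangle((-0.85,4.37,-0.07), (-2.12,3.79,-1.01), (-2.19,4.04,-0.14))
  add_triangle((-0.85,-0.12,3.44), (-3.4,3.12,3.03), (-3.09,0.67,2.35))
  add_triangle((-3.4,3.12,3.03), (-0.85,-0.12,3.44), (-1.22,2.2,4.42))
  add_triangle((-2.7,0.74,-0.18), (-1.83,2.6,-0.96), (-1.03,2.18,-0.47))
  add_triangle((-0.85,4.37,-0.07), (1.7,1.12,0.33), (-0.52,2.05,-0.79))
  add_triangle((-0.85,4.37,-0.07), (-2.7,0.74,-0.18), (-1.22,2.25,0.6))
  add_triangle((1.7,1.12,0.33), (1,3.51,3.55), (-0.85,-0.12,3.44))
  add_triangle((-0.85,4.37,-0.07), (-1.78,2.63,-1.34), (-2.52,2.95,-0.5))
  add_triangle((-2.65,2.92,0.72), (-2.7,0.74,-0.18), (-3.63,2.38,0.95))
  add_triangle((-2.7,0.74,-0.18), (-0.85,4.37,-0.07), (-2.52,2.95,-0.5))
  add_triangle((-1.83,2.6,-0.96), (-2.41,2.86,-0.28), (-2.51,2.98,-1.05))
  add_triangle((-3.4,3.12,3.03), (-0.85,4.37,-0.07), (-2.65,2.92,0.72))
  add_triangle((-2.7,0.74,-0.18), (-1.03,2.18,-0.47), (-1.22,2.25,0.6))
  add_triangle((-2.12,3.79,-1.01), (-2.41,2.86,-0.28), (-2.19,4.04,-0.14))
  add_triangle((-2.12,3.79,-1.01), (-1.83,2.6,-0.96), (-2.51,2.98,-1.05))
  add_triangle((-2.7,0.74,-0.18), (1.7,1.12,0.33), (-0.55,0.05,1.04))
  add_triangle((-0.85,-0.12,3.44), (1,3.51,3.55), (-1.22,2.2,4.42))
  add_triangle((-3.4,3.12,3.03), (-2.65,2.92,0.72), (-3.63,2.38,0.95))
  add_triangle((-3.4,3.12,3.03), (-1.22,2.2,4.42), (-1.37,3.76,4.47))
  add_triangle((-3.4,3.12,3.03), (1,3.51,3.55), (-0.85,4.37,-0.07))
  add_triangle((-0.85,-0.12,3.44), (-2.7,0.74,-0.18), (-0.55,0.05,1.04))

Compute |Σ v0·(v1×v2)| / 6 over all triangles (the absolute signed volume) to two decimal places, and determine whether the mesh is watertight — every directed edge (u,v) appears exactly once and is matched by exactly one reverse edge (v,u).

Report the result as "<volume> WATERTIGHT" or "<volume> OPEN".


50.53 WATERTIGHT

Per-triangle v0·(v1×v2)/6:
  t1: +0.8562
  t2: -0.1379
  t3: -0.7250
  t4: +0.0093
  t5: -0.5286
  t6: -0.2782
  t7: -0.3202
  t8: +1.3904
  t9: +0.9217
  t10: +4.6109
  t11: +1.0053
  t12: +0.7167
  t13: +0.5849
  t14: +0.3877
  t15: +1.8532
  t16: +2.7760
  t17: +2.4138
  t18: +0.0143
  t19: +0.1276
  t20: +0.8950
  t21: +3.4977
  t22: +3.3421
  t23: -0.3366
  t24: +1.0269
  t25: +1.2799
  t26: +2.4939
  t27: +1.4214
  t28: +0.6178
  t29: +0.6045
  t30: -0.1301
  t31: +3.1107
  t32: -0.9278
  t33: +0.5006
  t34: +0.0815
  t35: -0.7782
  t36: +2.8001
  t37: +1.5169
  t38: +2.7374
  t39: +11.1110
  t40: -0.0125
Σ = +50.5304 → |volume| = 50.53

Directed edges: 120 total, each appears once with its reverse present → watertight.


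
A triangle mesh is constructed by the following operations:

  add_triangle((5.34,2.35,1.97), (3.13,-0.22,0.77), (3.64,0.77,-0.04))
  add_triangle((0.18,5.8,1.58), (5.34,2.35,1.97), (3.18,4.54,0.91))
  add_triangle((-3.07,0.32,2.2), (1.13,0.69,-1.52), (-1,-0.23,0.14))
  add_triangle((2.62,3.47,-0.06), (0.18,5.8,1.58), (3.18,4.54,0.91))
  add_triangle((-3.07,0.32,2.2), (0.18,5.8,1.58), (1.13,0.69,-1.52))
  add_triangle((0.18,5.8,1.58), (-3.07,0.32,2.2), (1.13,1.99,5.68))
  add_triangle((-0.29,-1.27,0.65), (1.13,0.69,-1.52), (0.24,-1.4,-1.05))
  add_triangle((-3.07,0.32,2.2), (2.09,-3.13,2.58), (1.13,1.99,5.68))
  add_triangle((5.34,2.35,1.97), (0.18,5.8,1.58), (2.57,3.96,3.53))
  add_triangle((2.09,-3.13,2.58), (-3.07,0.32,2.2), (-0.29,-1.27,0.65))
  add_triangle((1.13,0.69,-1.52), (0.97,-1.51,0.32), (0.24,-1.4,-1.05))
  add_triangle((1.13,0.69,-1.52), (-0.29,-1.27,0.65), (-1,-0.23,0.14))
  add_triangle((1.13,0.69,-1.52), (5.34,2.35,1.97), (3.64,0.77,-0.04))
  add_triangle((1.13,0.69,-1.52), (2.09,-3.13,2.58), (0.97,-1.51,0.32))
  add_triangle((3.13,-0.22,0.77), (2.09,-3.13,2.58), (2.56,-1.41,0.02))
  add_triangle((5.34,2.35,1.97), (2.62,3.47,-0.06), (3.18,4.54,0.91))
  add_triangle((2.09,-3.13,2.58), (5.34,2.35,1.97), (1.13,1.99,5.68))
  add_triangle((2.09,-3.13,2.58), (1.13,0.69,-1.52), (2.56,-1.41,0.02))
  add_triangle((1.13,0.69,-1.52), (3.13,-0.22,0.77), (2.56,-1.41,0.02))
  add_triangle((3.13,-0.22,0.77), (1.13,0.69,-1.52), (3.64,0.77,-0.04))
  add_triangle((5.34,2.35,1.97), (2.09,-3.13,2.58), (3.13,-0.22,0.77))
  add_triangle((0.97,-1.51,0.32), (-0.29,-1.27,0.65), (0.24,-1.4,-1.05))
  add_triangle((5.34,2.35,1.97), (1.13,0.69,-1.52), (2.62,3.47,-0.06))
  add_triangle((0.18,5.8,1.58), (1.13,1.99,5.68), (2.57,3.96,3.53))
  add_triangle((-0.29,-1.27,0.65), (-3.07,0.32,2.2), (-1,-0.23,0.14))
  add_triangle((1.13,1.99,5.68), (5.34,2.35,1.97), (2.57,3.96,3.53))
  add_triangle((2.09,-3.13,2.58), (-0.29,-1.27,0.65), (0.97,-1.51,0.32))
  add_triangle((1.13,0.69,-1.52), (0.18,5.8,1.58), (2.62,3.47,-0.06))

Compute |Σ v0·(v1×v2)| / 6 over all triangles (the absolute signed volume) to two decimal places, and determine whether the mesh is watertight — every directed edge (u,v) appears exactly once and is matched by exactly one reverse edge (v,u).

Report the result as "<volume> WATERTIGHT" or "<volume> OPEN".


Per-triangle v0·(v1×v2)/6:
  t1: +1.6812
  t2: +5.5705
  t3: +0.3598
  t4: +2.1597
  t5: +2.8209
  t6: +17.4787
  t7: -0.2254
  t8: +14.0678
  t9: +9.3347
  t10: +2.0540
  t11: +0.7612
  t12: +0.2294
  t13: +1.6712
  t14: +0.7863
  t15: +2.2745
  t16: +2.3267
  t17: +21.3730
  t18: -0.1447
  t19: +1.3985
  t20: +0.5867
  t21: +3.9584
  t22: +0.4380
  t23: +3.8180
  t24: +9.6226
  t25: +0.4592
  t26: +9.8215
  t27: +0.5410
  t28: +3.0706
Σ = +118.2942 → |volume| = 118.29

Directed edges: 84 total, each appears once with its reverse present → watertight.

118.29 WATERTIGHT


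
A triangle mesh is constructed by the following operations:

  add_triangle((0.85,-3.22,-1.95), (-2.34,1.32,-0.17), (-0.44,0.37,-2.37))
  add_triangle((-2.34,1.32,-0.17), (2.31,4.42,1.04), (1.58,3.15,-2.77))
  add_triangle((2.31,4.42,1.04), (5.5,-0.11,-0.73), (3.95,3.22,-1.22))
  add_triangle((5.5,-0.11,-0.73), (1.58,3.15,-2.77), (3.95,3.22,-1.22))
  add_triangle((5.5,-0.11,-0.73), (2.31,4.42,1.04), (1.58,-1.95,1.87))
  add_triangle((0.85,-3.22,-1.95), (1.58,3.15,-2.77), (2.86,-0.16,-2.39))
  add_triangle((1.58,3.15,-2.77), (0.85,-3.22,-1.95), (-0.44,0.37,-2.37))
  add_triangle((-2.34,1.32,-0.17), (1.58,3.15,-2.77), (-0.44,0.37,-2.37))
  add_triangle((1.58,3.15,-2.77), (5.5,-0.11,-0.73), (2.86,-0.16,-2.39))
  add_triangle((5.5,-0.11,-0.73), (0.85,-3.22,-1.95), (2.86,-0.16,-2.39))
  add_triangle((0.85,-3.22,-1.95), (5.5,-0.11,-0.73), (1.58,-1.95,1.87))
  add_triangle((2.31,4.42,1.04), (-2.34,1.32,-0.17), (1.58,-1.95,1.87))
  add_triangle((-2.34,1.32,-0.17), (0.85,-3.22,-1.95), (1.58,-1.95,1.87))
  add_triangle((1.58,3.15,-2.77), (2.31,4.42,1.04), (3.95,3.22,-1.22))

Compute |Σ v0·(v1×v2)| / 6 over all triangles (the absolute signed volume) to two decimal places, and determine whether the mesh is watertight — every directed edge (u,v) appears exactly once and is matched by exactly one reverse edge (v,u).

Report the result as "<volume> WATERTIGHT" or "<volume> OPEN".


Per-triangle v0·(v1×v2)/6:
  t1: +2.5944
  t2: +7.8135
  t3: +6.9205
  t4: +5.7135
  t5: +10.8824
  t6: +4.1058
  t7: +4.2166
  t8: +3.5479
  t9: +6.1045
  t10: +5.7296
  t11: +9.3369
  t12: +4.2778
  t13: +2.7066
  t14: +5.9607
Σ = +79.9108 → |volume| = 79.91

Directed edges: 42 total, each appears once with its reverse present → watertight.

79.91 WATERTIGHT


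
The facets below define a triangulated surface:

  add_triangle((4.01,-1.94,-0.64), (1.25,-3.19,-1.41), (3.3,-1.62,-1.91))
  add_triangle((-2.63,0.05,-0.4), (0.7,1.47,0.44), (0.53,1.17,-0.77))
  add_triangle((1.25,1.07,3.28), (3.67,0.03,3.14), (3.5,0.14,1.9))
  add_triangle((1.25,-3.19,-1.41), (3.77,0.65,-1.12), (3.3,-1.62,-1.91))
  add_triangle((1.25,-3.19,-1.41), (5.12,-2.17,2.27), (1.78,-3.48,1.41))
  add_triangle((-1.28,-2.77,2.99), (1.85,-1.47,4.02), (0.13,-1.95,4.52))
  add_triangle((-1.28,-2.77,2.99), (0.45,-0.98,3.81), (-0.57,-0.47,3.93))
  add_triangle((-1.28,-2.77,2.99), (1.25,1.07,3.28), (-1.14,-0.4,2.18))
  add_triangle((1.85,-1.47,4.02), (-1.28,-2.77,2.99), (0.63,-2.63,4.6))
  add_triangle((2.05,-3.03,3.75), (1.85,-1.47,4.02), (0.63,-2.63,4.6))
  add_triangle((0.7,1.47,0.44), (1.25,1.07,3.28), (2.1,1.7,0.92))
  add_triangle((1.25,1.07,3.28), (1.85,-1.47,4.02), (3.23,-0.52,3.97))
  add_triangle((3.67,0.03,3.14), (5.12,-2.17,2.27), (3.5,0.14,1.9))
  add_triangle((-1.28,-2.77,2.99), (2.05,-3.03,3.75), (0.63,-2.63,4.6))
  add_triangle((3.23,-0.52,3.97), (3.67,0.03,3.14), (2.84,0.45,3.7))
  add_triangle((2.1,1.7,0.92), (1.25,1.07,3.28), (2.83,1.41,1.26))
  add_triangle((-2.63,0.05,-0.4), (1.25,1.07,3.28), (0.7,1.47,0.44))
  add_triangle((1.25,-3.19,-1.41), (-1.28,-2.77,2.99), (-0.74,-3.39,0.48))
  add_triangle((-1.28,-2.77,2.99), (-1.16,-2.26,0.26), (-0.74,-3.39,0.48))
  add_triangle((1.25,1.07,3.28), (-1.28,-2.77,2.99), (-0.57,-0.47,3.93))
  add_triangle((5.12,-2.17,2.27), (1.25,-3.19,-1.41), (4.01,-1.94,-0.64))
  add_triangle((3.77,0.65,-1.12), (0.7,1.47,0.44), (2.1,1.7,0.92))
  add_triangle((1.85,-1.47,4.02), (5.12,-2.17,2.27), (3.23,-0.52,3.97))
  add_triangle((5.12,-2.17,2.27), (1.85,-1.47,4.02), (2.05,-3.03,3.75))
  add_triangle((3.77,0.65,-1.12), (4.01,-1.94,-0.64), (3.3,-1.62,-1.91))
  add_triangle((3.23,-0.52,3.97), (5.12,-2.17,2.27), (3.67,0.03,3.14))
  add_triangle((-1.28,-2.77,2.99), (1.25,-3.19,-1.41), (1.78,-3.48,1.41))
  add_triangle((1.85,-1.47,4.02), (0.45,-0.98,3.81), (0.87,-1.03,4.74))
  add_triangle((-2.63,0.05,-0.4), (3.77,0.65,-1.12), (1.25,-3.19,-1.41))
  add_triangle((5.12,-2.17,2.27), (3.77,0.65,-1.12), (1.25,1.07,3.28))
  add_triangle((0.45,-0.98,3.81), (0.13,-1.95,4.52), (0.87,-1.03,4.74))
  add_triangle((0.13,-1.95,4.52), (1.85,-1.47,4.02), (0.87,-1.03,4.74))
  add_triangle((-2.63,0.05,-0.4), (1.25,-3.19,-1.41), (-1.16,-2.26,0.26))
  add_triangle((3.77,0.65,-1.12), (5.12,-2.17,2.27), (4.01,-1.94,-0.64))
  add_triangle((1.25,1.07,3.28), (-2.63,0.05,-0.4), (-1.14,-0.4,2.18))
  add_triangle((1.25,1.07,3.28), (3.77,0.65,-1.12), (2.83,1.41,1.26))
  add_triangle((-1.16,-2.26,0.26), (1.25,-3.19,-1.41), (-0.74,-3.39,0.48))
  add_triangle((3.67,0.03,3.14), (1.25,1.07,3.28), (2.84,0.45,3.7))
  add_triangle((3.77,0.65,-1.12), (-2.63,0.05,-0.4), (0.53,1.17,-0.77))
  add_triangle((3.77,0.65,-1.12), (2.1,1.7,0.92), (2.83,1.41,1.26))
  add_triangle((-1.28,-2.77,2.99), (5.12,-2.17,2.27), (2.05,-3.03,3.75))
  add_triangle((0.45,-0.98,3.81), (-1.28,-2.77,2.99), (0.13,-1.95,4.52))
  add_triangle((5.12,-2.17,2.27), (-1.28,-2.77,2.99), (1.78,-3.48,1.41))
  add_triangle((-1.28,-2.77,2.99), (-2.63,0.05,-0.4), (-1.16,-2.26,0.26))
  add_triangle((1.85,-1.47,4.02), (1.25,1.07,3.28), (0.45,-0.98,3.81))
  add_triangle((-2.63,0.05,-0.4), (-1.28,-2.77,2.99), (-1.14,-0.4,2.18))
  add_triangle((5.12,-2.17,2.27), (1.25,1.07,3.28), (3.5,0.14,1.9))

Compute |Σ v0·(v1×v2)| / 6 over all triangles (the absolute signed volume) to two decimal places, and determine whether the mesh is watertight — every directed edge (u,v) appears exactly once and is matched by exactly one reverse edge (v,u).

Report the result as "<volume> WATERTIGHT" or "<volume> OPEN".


Per-triangle v0·(v1×v2)/6:
  t1: +2.3711
  t2: +0.7256
  t3: +0.8601
  t4: -0.5607
  t5: +5.9777
  t6: +1.6618
  t7: +1.8749
  t8: +2.5655
  t9: +0.0165
  t10: +1.8584
  t11: +0.8612
  t12: +2.2952
  t13: +1.6246
  t14: +2.3968
  t15: +0.7394
  t16: +0.8429
  t17: +1.8491
  t18: +2.1464
  t19: +1.0014
  t20: -1.9163
  t21: +5.0857
  t22: +0.7642
  t23: +3.8036
  t24: +4.2380
  t25: +2.2953
  t26: +2.3376
  t27: +4.6406
  t28: -0.2511
  t29: +2.8564
  t30: +9.0393
  t31: +0.1065
  t32: +1.1800
  t33: +2.2063
  t34: +5.2106
  t35: +1.6994
  t36: +0.9876
  t37: +0.7672
  t38: +0.2463
  t39: +0.6069
  t40: +0.8716
  t41: +1.4702
  t42: +0.3034
  t43: +6.5193
  t44: +2.6511
  t45: +1.9099
  t46: +2.2939
  t47: -3.3006
Σ = +89.7308 → |volume| = 89.73

Directed edges: 141 total; 9 unmatched, e.g. (0.7,1.47,0.44)→(0.53,1.17,-0.77) → open.

89.73 OPEN


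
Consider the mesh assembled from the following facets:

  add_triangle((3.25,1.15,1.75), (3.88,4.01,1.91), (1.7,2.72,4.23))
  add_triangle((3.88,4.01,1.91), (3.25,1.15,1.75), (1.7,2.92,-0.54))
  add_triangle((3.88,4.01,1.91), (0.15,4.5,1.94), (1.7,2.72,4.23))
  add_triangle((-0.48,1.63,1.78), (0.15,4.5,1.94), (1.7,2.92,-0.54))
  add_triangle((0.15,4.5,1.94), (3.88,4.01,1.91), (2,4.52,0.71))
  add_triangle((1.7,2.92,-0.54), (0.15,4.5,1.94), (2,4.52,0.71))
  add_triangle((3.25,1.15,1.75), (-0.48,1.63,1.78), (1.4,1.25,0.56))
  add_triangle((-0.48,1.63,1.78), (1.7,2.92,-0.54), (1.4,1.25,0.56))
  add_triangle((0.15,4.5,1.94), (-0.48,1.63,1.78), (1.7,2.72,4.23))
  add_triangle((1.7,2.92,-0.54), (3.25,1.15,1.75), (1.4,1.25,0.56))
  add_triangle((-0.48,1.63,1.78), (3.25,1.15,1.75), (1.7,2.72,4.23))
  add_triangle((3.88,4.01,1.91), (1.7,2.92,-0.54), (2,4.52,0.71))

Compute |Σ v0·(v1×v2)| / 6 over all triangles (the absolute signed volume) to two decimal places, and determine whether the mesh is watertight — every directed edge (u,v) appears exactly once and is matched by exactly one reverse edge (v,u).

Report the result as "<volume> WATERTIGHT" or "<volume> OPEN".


Per-triangle v0·(v1×v2)/6:
  t1: +4.9403
  t2: +1.8538
  t3: +8.3717
  t4: -0.5740
  t5: +3.7316
  t6: +1.0062
  t7: -1.0222
  t8: -1.2312
  t9: +2.5255
  t10: -0.3515
  t11: -0.8923
  t12: +1.9776
Σ = +20.3355 → |volume| = 20.34

Directed edges: 36 total, each appears once with its reverse present → watertight.

20.34 WATERTIGHT


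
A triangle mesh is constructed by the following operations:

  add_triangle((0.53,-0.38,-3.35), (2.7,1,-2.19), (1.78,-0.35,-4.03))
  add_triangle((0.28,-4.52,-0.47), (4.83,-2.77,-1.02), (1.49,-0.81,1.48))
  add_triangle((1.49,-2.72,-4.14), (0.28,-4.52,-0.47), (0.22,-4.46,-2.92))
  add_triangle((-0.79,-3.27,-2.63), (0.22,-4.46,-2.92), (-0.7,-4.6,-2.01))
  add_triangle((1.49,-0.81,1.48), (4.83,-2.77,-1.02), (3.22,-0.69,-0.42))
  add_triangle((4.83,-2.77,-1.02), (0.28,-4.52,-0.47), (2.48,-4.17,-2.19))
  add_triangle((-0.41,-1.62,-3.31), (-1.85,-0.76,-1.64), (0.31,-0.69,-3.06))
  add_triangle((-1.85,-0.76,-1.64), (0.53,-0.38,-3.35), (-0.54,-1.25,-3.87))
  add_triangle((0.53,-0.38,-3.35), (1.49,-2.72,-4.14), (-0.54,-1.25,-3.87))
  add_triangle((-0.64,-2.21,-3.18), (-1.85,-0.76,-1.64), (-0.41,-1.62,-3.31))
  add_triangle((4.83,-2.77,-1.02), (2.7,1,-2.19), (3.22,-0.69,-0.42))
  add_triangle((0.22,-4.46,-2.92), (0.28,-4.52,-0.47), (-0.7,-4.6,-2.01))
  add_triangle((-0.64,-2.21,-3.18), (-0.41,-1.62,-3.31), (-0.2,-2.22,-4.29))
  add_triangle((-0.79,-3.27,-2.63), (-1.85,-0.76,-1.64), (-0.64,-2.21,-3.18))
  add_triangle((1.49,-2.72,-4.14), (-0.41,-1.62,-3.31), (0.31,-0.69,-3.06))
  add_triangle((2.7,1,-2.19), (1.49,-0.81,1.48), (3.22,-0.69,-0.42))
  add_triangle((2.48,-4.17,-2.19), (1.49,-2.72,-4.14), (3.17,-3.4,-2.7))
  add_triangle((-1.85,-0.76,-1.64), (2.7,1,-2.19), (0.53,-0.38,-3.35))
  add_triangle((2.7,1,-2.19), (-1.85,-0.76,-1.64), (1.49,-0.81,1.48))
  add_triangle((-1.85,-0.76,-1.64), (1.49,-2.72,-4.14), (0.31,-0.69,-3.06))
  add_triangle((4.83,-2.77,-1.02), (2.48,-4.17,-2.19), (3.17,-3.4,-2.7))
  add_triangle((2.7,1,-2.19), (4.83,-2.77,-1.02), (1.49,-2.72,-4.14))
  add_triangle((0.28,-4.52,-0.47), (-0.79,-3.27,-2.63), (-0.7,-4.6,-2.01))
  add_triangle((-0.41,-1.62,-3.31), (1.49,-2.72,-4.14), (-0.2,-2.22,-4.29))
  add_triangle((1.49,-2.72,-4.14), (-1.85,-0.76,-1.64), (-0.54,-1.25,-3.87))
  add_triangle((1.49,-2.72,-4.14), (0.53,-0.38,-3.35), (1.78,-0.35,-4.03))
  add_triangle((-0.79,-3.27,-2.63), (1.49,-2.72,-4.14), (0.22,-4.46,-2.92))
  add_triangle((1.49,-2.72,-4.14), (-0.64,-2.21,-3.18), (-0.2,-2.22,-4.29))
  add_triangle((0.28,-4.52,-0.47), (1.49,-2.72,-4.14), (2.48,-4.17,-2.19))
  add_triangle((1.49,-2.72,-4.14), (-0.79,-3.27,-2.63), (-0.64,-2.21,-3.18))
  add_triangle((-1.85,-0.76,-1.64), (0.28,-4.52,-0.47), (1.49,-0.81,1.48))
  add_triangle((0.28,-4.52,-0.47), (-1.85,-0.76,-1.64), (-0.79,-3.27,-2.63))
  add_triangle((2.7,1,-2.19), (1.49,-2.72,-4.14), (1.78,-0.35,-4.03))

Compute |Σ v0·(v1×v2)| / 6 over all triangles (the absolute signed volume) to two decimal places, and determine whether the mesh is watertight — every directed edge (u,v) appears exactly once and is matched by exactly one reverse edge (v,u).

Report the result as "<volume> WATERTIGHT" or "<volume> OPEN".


57.06 OPEN

Per-triangle v0·(v1×v2)/6:
  t1: +0.6555
  t2: +6.2833
  t3: +2.6088
  t4: +1.0453
  t5: +1.6617
  t6: +4.9387
  t7: +0.7500
  t8: +0.5859
  t9: +1.8259
  t10: +0.5996
  t11: +2.0416
  t12: +1.7576
  t13: +0.1358
  t14: +1.2143
  t15: +1.1561
  t16: +0.9345
  t17: +2.2444
  t18: +0.7161
  t19: -2.0152
  t20: -2.0500
  t21: +2.3694
  t22: +10.2802
  t23: -0.5539
  t24: +0.0062
  t25: +1.7530
  t26: +1.4854
  t27: +2.1612
  t28: +0.8823
  t29: +4.7071
  t30: +1.7541
  t31: +0.5424
  t32: +2.1055
  t33: +2.4764
Σ = +57.0593 → |volume| = 57.06

Directed edges: 99 total; 3 unmatched, e.g. (1.49,-2.72,-4.14)→(3.17,-3.4,-2.7) → open.
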